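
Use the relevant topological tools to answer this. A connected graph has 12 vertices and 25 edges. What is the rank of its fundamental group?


For a connected graph: rank(pi_1) = b_1 = E - V + 1 = 1 - chi.
chi = V - E = 12 - 25 = -13.
rank = 1 - (-13) = 25 - 12 + 1 = 14

14


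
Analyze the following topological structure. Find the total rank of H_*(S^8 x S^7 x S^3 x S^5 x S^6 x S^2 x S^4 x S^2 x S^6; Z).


Total Betti number is multiplicative under products.
Each S^d (d>=1) has total Betti number 2.
There are 9 sphere factors.
Total = 2^9 = 512

512


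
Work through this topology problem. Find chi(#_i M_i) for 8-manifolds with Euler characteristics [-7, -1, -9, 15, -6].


For n-manifolds: chi(A#B) = chi(A) + chi(B) - chi(S^8).
chi(S^8) = 1 + (-1)^8 = 2.
chi(#) = (sum chi_i) - (5-1)*chi(S^8) = -8 - 4*2 = -16

-16


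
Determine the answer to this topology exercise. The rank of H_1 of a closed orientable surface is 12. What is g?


For a closed orientable surface: b_1 = 2g.
12 = 2g
g = 12 / 2 = 6

6


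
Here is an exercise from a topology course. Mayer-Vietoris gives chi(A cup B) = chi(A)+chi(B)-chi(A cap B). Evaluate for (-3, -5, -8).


chi(A cup B) = chi(A) + chi(B) - chi(A cap B)
= -3 + (-5) - (-8)
= 0

0


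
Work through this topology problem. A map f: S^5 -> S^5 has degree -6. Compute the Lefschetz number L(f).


On S^5: L(f) = tr(f_0*) + (-1)^5 tr(f_5*) = 1 + (-1)^5 * deg(f).
L(f) = 1 + (-1)^5 * -6 = 1 + 6 = 7

7


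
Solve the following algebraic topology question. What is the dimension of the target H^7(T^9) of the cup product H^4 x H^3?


Cup product: H^p x H^q -> H^{p+q}; here p+q = 4+3 = 7.
rank H^k(T^n) = C(n,k).
C(9,7) = 36

36


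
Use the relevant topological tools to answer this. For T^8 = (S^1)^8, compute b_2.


By the Kunneth formula, b_k(T^n) = C(n,k).
b_2(T^8) = C(8,2).
C(8,2) = 8!/(2!*6!) = 28

28


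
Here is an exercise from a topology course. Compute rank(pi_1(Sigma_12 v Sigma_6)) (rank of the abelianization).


For a wedge: H_1(A v B) = H_1(A) + H_1(B).
b_1(Sigma_12) = 24, b_1(Sigma_6) = 12.
b_1 = 24 + 12 = 36

36


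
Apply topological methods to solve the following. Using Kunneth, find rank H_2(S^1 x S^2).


Each S^d has Poincare polynomial 1 + t^d.
The product S^1 x S^2 has Poincare polynomial prod(1+t^d_i).
Expanding: b_0=1, b_1=1, b_2=1, b_3=1.
b_2 = 1

1


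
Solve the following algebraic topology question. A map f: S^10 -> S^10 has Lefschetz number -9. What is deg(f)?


L(f) = 1 + (-1)^10 deg(f) on S^10.
-9 = 1 + (-1)^10 * deg(f)
(-1)^10 * deg(f) = -10
deg(f) = -10

-10


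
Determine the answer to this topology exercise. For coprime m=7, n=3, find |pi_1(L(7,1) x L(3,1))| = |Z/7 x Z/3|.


pi_1(X x Y) = pi_1(X) x pi_1(Y).
pi_1(L(7,1)) = Z/7, pi_1(L(3,1)) = Z/3.
|Z/7 x Z/3| = 7 * 3 = 21

21


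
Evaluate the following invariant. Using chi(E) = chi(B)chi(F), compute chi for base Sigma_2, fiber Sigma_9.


For a fiber bundle F -> E -> B (with CW structure): chi(E) = chi(B) * chi(F).
chi(Sigma_2) = -2, chi(Sigma_9) = -16.
chi(E) = (-2) * (-16) = 32

32


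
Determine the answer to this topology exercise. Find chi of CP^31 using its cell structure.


CP^31 has one cell in each even dimension 0, 2, ..., 2*31 (31+1 cells total).
All cells are even-dimensional, so chi = number of cells.
chi = 31 + 1 = 32

32


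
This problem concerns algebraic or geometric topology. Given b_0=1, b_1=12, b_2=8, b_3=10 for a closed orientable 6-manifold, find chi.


By Poincare duality b_k = b_{6-k}, so full Betti numbers: b_0=1, b_1=12, b_2=8, b_3=10, b_4=8, b_5=12, b_6=1.
chi = sum (-1)^k b_k = -16

-16


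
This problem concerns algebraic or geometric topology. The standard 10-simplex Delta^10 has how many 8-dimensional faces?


Delta^10 has 10+1 vertices. A 8-face is a choice of 8+1 vertices.
f_8 = C(10+1, 8+1) = C(11,9) = 55

55


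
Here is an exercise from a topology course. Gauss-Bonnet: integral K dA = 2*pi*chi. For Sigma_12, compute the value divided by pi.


Gauss-Bonnet: integral K dA = 2*pi*chi(M).
chi(Sigma_12) = 2 - 2*12 = -22.
(integral K dA)/pi = 2*chi = 2*(-22) = -44

-44


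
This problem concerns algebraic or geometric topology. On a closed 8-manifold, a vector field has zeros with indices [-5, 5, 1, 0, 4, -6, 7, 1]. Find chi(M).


Poincare-Hopf: chi(M) = sum of indices of zeros.
chi = (-5) + (5) + (1) + (0) + (4) + (-6) + (7) + (1) = 7

7


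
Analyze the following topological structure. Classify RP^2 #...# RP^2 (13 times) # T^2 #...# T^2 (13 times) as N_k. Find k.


Since a >= 1, the sum is non-orientable; each T^2 can be replaced by RP^2 # RP^2 (since T^2#RP^2 = 3RP^2).
Total crosscaps k = 13 + 2*13 = 39.
Check via chi: chi = 13*1 + 13*0 - (13+13-1)*2 = -37 = 2 - k = -37. Consistent.

39


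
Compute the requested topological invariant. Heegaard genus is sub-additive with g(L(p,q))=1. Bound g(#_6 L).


Heegaard genus satisfies g(A#B) <= g(A) + g(B).
Each lens space has g = 1.
Upper bound: 6 * 1 = 6

6


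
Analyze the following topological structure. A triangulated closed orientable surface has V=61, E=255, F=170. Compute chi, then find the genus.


chi = V - E + F = 61 - 255 + 170 = -24
For orientable closed surface: chi = 2 - 2g, so g = (2 - chi)/2.
g = (2 - (-24)) / 2 = 26 / 2 = 13

13


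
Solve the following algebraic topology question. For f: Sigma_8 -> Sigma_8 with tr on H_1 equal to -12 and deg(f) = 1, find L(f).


L(f) = tr(f_0*) - tr(f_1*) + tr(f_2*).
= 1 - (-12) + (1)
= 14

14


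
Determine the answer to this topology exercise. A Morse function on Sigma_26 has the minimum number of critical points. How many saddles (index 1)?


A perfect Morse function has m_k = b_k.
For Sigma_26: b_0=1, b_1=2g=52, b_2=1.
Saddles m_1 = 2g = 52

52


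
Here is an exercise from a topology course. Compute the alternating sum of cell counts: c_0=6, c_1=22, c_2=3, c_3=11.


chi = sum_k (-1)^k c_k.
= (-1)^0*6 + (-1)^1*22 + (-1)^2*3 + (-1)^3*11
= (6) + (-22) + (3) + (-11)
= -24

-24


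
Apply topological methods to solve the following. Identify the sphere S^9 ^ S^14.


S^m ^ S^n = S^{m+n}.
k = 9 + 14 = 23

23


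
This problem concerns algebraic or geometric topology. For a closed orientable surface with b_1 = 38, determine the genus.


For a closed orientable surface: b_1 = 2g.
38 = 2g
g = 38 / 2 = 19

19


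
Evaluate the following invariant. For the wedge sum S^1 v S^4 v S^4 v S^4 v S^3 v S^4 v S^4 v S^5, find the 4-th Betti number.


For a wedge of spheres, H_k (k>0) is free on one generator per sphere of dimension k.
Spheres of dimension 4: count = 5.
b_4 = 5

5


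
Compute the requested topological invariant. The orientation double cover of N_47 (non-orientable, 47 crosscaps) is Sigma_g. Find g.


chi(N_47) = 2 - 47 = -45.
Double cover: chi(Sigma_g) = 2 * chi(N_47) = 2*(-45) = -90.
2 - 2g = -90, so g = (2 - (-90))/2 = 92/2 = 46

46


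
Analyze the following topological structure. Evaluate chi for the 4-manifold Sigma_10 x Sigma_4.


chi(Sigma_10) = 2 - 2*10 = -18
chi(Sigma_4) = 2 - 2*4 = -6
chi(product) = (-18) * (-6) = 108

108


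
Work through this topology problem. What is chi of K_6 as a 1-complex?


K_6: V = 6, E = C(6,2) = 15.
chi = V - E = 6 - 15 = -9

-9


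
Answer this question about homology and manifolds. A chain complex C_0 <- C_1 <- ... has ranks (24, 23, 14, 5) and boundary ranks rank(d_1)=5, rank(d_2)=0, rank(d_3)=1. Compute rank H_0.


rank H_k = rank(ker d_k) - rank(im d_{k+1}).
rank(ker d_0) = rank(C_0) - rank(d_0) = 24 - 0 = 24.
rank(im d_{0+1}) = 5.
rank H_0 = 24 - 5 = 19

19


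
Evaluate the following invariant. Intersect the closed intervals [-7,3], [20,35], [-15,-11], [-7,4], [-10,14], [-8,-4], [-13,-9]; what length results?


Intersection = [max(a_i), min(b_i)] = [20, -11].
Since 20 > -11, the intersection is empty.
Length = 0

0


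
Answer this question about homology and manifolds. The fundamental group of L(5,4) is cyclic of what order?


pi_1(L(p,q)) = Z/pZ for any q coprime to p.
|pi_1(L(5,4))| = 5

5


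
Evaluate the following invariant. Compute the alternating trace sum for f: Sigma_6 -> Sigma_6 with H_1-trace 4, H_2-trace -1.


L(f) = tr(f_0*) - tr(f_1*) + tr(f_2*).
= 1 - (4) + (-1)
= -4

-4


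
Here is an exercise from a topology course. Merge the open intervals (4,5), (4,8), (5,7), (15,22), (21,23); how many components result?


Sort and merge overlapping open intervals.
Merged: (4,8), (15,23).
Number of components = 2

2


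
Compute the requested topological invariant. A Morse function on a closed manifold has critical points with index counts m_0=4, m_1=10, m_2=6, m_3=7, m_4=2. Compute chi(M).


Morse theory: chi(M) = sum_k (-1)^k m_k where m_k = #(index-k critical points).
= (4) + (-10) + (6) + (-7) + (2) = -5

-5


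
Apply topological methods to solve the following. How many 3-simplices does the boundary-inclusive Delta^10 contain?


Delta^10 has 10+1 vertices. A 3-face is a choice of 3+1 vertices.
f_3 = C(10+1, 3+1) = C(11,4) = 330

330


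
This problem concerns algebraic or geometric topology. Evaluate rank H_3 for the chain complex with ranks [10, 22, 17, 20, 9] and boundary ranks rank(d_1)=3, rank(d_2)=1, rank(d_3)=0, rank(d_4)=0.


rank H_k = rank(ker d_k) - rank(im d_{k+1}).
rank(ker d_3) = rank(C_3) - rank(d_3) = 20 - 0 = 20.
rank(im d_{3+1}) = 0.
rank H_3 = 20 - 0 = 20

20


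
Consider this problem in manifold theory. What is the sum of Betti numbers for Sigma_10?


For Sigma_10: b_0 = 1, b_1 = 2g = 20, b_2 = 1.
Total = 1 + 20 + 1 = 22

22


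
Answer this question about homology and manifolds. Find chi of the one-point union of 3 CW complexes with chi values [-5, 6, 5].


chi(A v B) = chi(A) + chi(B) - 1 (one point identified).
For 3 spaces: chi = (sum chi_i) - (3 - 1).
sum = 6; chi = 6 - 2 = 4

4


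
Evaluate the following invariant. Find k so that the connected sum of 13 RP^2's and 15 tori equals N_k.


Since a >= 1, the sum is non-orientable; each T^2 can be replaced by RP^2 # RP^2 (since T^2#RP^2 = 3RP^2).
Total crosscaps k = 13 + 2*15 = 43.
Check via chi: chi = 13*1 + 15*0 - (13+15-1)*2 = -41 = 2 - k = -41. Consistent.

43


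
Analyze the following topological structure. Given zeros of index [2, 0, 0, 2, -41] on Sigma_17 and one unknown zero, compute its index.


Poincare-Hopf: sum of indices = chi(M).
chi(Sigma_17) = 2 - 2*17 = -32.
Sum of known indices = -37.
x = chi - (sum known) = -32 - (-37) = 5

5


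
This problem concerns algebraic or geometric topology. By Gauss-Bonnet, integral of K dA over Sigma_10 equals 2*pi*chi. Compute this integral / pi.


Gauss-Bonnet: integral K dA = 2*pi*chi(M).
chi(Sigma_10) = 2 - 2*10 = -18.
(integral K dA)/pi = 2*chi = 2*(-18) = -36

-36


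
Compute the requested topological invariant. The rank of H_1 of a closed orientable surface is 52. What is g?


For a closed orientable surface: b_1 = 2g.
52 = 2g
g = 52 / 2 = 26

26


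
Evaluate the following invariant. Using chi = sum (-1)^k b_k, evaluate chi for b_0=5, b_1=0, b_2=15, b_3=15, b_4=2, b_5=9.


chi = sum_k (-1)^k b_k.
= (5) + (0) + (15) + (-15) + (2) + (-9)
= -2

-2


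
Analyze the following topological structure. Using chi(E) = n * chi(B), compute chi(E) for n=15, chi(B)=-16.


For a finite covering: chi(E) = (number of sheets) * chi(B).
chi(E) = 15 * (-16) = -240

-240


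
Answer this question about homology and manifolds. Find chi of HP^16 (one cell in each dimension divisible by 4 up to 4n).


HP^16 has one cell in each dimension 0, 4, ..., 4*16 (16+1 cells, all even-dim).
chi = 16 + 1 = 17

17


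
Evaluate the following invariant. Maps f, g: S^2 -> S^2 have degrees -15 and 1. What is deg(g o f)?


Degree is multiplicative under composition: deg(g o f) = deg(g) * deg(f).
= 1 * -15 = -15

-15


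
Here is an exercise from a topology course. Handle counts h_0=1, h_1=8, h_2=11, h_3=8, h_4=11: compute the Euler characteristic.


Handles of index k contribute (-1)^k to chi (same as CW cells).
chi = (1) + (-8) + (11) + (-8) + (11) = 7

7


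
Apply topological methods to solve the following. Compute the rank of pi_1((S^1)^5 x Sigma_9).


pi_1(A x B) = pi_1(A) x pi_1(B); rank of abelianization = b_1.
b_1(T^5) = 5, b_1(Sigma_9) = 2*9 = 18.
b_1(product) = 5 + 18 = 23

23


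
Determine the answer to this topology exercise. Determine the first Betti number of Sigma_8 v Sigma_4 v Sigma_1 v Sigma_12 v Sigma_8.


For a wedge X v Y: reduced H_k(X v Y) = H_k(X) + H_k(Y).
Each Sigma_g contributes b_1 = 2g.
b_1 = 16 + 8 + 2 + 24 + 16 = 66

66


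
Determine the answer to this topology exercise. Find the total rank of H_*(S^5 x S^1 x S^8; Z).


Total Betti number is multiplicative under products.
Each S^d (d>=1) has total Betti number 2.
There are 3 sphere factors.
Total = 2^3 = 8

8


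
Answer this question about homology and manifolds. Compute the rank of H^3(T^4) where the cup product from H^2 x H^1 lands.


Cup product: H^p x H^q -> H^{p+q}; here p+q = 2+1 = 3.
rank H^k(T^n) = C(n,k).
C(4,3) = 4

4


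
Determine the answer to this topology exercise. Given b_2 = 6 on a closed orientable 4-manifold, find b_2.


Poincare duality for closed orientable n-manifolds: b_k = b_{n-k}.
Here n = 4, so b_2 = b_2 = 6

6


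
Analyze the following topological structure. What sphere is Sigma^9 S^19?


Each suspension raises dimension by 1: Sigma S^n = S^{n+1}.
Sigma^9 S^19 = S^{19+9} = S^28

28


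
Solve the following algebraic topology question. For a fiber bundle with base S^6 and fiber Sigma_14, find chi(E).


chi(S^6) = 2 (n even), chi(Sigma_14) = 2 - 2*14 = -26.
chi(E) = 2 * (-26) = -52

-52


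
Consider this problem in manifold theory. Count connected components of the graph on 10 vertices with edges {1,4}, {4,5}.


Run DFS/union-find over 10 vertices.
V = 10, E = 2.
Number of components = 8

8


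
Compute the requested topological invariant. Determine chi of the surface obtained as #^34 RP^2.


For a non-orientable closed surface with k crosscaps: chi = 2 - k.
Here k = 34.
chi = 2 - 34 = -32

-32


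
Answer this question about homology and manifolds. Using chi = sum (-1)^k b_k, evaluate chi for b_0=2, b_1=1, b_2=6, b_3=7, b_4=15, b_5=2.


chi = sum_k (-1)^k b_k.
= (2) + (-1) + (6) + (-7) + (15) + (-2)
= 13

13


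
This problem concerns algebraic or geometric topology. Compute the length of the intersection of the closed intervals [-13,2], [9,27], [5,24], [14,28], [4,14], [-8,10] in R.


Intersection = [max(a_i), min(b_i)] = [14, 2].
Since 14 > 2, the intersection is empty.
Length = 0

0


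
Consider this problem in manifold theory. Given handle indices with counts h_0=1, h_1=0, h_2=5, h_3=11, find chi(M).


Handles of index k contribute (-1)^k to chi (same as CW cells).
chi = (1) + (0) + (5) + (-11) = -5

-5


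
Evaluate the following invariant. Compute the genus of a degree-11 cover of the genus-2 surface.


For an n-sheeted cover: chi(E) = n * chi(B).
chi(Sigma_2) = 2 - 2*2 = -2.
chi(E) = 11 * (-2) = -22.
genus(E) = (2 - chi(E))/2 = (2 - (-22))/2 = 24/2 = 12

12


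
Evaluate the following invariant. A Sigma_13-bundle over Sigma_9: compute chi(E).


For a fiber bundle F -> E -> B (with CW structure): chi(E) = chi(B) * chi(F).
chi(Sigma_9) = -16, chi(Sigma_13) = -24.
chi(E) = (-16) * (-24) = 384

384


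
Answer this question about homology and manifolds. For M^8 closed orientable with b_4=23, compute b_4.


Poincare duality for closed orientable n-manifolds: b_k = b_{n-k}.
Here n = 8, so b_4 = b_4 = 23

23


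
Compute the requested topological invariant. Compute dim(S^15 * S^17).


Join of spheres: S^m * S^n = S^{m+n+1}.
dim = 15 + 17 + 1 = 33

33


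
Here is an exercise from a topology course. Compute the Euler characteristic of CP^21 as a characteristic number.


For any closed oriented manifold, <e(TM),[M]> = chi(M).
chi(CP^21) = 21+1 = 22

22


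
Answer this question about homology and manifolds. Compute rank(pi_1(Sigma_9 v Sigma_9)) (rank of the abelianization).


For a wedge: H_1(A v B) = H_1(A) + H_1(B).
b_1(Sigma_9) = 18, b_1(Sigma_9) = 18.
b_1 = 18 + 18 = 36

36


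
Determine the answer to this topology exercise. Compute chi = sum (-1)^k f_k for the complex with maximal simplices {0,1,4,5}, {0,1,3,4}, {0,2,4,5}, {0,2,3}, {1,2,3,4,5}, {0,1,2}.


Enumerate all faces; f-vector: f_0=6, f_1=15, f_2=19, f_3=8, f_4=1.
chi = sum (-1)^k f_k = 3

3


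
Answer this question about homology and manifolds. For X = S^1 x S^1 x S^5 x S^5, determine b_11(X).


Each S^d has Poincare polynomial 1 + t^d.
The product S^1 x S^1 x S^5 x S^5 has Poincare polynomial prod(1+t^d_i).
Expanding: b_0=1, b_1=2, b_2=1, b_5=2, b_6=4, b_7=2, b_10=1, b_11=2, b_12=1.
b_11 = 2

2


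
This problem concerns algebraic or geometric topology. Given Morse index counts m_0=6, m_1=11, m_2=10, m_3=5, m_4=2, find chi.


Morse theory: chi(M) = sum_k (-1)^k m_k where m_k = #(index-k critical points).
= (6) + (-11) + (10) + (-5) + (2) = 2

2


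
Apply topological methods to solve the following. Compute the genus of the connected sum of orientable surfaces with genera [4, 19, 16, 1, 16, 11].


Genus is additive under connected sum of orientable surfaces.
g = 4 + 19 + 16 + 1 + 16 + 11 = 67

67


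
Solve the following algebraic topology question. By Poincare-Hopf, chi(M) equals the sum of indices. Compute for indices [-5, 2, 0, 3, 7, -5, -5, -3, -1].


Poincare-Hopf: chi(M) = sum of indices of zeros.
chi = (-5) + (2) + (0) + (3) + (7) + (-5) + (-5) + (-3) + (-1) = -7

-7


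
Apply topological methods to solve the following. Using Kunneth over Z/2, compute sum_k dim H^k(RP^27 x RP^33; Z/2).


dim H^*(RP^n; Z/2) = n+1 (one Z/2 in each degree 0..n).
Total Betti number is multiplicative.
Total = (27+1) * (33+1) = 28 * 34 = 952

952


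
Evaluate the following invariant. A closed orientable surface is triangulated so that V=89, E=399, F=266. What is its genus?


chi = V - E + F = 89 - 399 + 266 = -44
For orientable closed surface: chi = 2 - 2g, so g = (2 - chi)/2.
g = (2 - (-44)) / 2 = 46 / 2 = 23

23


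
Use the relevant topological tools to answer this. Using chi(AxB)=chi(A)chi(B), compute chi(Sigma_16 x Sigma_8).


chi(Sigma_16) = 2 - 2*16 = -30
chi(Sigma_8) = 2 - 2*8 = -14
chi(product) = (-30) * (-14) = 420

420


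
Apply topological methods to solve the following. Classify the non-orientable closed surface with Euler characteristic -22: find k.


chi = 2 - k for closed non-orientable surfaces with k crosscaps.
-22 = 2 - k
k = 2 - (-22) = 24

24


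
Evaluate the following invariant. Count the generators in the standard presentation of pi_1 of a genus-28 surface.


Standard presentation: pi_1(Sigma_g) = <a_1,b_1,...,a_g,b_g | [a_1,b_1]...[a_g,b_g] = 1>.
Number of generators = 2g = 2*28 = 56

56


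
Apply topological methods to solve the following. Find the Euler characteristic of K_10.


K_10: V = 10, E = C(10,2) = 45.
chi = V - E = 10 - 45 = -35

-35


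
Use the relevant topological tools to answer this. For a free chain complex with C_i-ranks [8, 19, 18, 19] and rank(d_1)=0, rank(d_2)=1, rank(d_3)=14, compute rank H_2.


rank H_k = rank(ker d_k) - rank(im d_{k+1}).
rank(ker d_2) = rank(C_2) - rank(d_2) = 18 - 1 = 17.
rank(im d_{2+1}) = 14.
rank H_2 = 17 - 14 = 3

3


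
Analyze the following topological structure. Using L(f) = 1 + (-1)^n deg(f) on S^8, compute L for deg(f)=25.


On S^8: L(f) = tr(f_0*) + (-1)^8 tr(f_8*) = 1 + (-1)^8 * deg(f).
L(f) = 1 + (-1)^8 * 25 = 1 + 25 = 26

26


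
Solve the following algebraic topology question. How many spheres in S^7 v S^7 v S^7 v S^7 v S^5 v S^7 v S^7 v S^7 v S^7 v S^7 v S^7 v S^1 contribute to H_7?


For a wedge of spheres, H_k (k>0) is free on one generator per sphere of dimension k.
Spheres of dimension 7: count = 10.
b_7 = 10

10


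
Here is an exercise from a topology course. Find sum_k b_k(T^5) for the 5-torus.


b_k(T^5) = C(5,k), so the sum over k is sum_k C(5,k) = 2^5.
Total = 2^5 = 32

32


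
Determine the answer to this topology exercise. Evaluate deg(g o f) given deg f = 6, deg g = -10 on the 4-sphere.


Degree is multiplicative under composition: deg(g o f) = deg(g) * deg(f).
= -10 * 6 = -60

-60


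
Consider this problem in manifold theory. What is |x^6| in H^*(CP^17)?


|x| = 2 in H^*(CP^n).
|x^6| = 6 * |x| = 6 * 2 = 12

12


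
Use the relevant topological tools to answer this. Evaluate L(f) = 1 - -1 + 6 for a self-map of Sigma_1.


L(f) = tr(f_0*) - tr(f_1*) + tr(f_2*).
= 1 - (-1) + (6)
= 8

8


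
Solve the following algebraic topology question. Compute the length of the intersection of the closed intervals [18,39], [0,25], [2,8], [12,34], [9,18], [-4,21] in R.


Intersection = [max(a_i), min(b_i)] = [18, 8].
Since 18 > 8, the intersection is empty.
Length = 0

0


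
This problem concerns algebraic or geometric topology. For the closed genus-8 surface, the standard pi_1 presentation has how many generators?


Standard presentation: pi_1(Sigma_g) = <a_1,b_1,...,a_g,b_g | [a_1,b_1]...[a_g,b_g] = 1>.
Number of generators = 2g = 2*8 = 16

16


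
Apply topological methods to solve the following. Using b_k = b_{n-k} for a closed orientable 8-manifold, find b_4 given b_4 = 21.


Poincare duality for closed orientable n-manifolds: b_k = b_{n-k}.
Here n = 8, so b_4 = b_4 = 21

21


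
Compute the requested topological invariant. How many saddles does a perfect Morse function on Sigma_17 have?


A perfect Morse function has m_k = b_k.
For Sigma_17: b_0=1, b_1=2g=34, b_2=1.
Saddles m_1 = 2g = 34

34


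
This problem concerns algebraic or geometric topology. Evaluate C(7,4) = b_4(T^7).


By the Kunneth formula, b_k(T^n) = C(n,k).
b_4(T^7) = C(7,4).
C(7,4) = 7!/(4!*3!) = 35

35


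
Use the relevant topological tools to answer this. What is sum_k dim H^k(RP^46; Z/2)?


H^k(RP^46; Z/2) = Z/2 for each 0 <= k <= 46.
Total dimension = 46 + 1 = 47

47


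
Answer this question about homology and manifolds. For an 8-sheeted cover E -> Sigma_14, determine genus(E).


For an n-sheeted cover: chi(E) = n * chi(B).
chi(Sigma_14) = 2 - 2*14 = -26.
chi(E) = 8 * (-26) = -208.
genus(E) = (2 - chi(E))/2 = (2 - (-208))/2 = 210/2 = 105

105


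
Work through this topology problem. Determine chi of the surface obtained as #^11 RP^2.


For a non-orientable closed surface with k crosscaps: chi = 2 - k.
Here k = 11.
chi = 2 - 11 = -9

-9


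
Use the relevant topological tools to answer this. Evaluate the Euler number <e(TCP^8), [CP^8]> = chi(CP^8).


For any closed oriented manifold, <e(TM),[M]> = chi(M).
chi(CP^8) = 8+1 = 9

9


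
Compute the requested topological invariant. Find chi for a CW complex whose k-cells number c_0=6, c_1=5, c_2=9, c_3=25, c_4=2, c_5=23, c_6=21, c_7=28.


chi = sum_k (-1)^k c_k.
= (-1)^0*6 + (-1)^1*5 + (-1)^2*9 + (-1)^3*25 + (-1)^4*2 + (-1)^5*23 + (-1)^6*21 + (-1)^7*28
= (6) + (-5) + (9) + (-25) + (2) + (-23) + (21) + (-28)
= -43

-43


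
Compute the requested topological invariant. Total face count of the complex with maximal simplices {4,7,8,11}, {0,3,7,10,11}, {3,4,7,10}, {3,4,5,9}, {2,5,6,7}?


Each maximal simplex on m vertices has 2^m - 1 nonempty faces.
Take the union (dedupe shared faces).
Total distinct faces = 74

74


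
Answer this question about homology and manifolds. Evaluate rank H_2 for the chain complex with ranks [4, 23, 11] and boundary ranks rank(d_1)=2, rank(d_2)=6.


rank H_k = rank(ker d_k) - rank(im d_{k+1}).
rank(ker d_2) = rank(C_2) - rank(d_2) = 11 - 6 = 5.
rank(im d_{2+1}) = 0.
rank H_2 = 5 - 0 = 5

5


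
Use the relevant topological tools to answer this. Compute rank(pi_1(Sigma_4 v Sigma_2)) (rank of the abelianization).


For a wedge: H_1(A v B) = H_1(A) + H_1(B).
b_1(Sigma_4) = 8, b_1(Sigma_2) = 4.
b_1 = 8 + 4 = 12

12


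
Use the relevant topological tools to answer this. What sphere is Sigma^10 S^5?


Each suspension raises dimension by 1: Sigma S^n = S^{n+1}.
Sigma^10 S^5 = S^{5+10} = S^15

15


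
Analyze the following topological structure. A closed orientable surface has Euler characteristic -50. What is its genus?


chi = 2 - 2g for closed orientable surfaces.
-50 = 2 - 2g
2g = 2 - (-50) = 52
g = 26

26


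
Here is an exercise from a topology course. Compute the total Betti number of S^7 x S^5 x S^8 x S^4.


Total Betti number is multiplicative under products.
Each S^d (d>=1) has total Betti number 2.
There are 4 sphere factors.
Total = 2^4 = 16

16


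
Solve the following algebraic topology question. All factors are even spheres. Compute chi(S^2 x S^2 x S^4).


chi is multiplicative: chi(X x Y) = chi(X) chi(Y).
Each even-dim sphere has chi = 2. There are 3 factors.
chi = 2^3 = 8

8


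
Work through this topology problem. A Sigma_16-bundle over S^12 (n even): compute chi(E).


chi(S^12) = 2 (n even), chi(Sigma_16) = 2 - 2*16 = -30.
chi(E) = 2 * (-30) = -60

-60


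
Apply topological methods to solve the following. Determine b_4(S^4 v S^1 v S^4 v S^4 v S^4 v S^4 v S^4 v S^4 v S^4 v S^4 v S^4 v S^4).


For a wedge of spheres, H_k (k>0) is free on one generator per sphere of dimension k.
Spheres of dimension 4: count = 11.
b_4 = 11

11


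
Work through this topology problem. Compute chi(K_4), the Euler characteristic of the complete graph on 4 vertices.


K_4: V = 4, E = C(4,2) = 6.
chi = V - E = 4 - 6 = -2

-2


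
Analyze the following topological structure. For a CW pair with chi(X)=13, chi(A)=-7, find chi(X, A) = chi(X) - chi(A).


Relative Euler characteristic: chi(X, A) = chi(X) - chi(A).
= 13 - (-7) = 20

20


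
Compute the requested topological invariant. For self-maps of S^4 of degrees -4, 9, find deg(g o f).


Degree is multiplicative under composition: deg(g o f) = deg(g) * deg(f).
= 9 * -4 = -36

-36


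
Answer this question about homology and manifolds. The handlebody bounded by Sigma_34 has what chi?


A genus-g handlebody deformation retracts to a wedge of g circles.
chi(vee_g S^1) = 1 - g.
chi(H_34) = 1 - 34 = -33

-33


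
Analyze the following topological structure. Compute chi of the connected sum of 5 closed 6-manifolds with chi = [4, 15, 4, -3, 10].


For n-manifolds: chi(A#B) = chi(A) + chi(B) - chi(S^6).
chi(S^6) = 1 + (-1)^6 = 2.
chi(#) = (sum chi_i) - (5-1)*chi(S^6) = 30 - 4*2 = 22

22


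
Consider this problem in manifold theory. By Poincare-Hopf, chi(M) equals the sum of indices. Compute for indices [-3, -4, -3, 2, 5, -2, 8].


Poincare-Hopf: chi(M) = sum of indices of zeros.
chi = (-3) + (-4) + (-3) + (2) + (5) + (-2) + (8) = 3

3


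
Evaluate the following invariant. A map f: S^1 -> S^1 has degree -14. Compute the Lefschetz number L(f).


On S^1: L(f) = tr(f_0*) + (-1)^1 tr(f_1*) = 1 + (-1)^1 * deg(f).
L(f) = 1 + (-1)^1 * -14 = 1 + 14 = 15

15


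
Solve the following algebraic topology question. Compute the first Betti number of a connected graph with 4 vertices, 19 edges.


For a connected graph: rank(pi_1) = b_1 = E - V + 1 = 1 - chi.
chi = V - E = 4 - 19 = -15.
rank = 1 - (-15) = 19 - 4 + 1 = 16

16


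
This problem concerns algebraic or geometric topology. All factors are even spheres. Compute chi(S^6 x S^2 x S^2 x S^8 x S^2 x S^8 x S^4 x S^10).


chi is multiplicative: chi(X x Y) = chi(X) chi(Y).
Each even-dim sphere has chi = 2. There are 8 factors.
chi = 2^8 = 256

256


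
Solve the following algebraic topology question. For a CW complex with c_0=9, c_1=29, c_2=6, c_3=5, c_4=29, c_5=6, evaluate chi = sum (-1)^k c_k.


chi = sum_k (-1)^k c_k.
= (-1)^0*9 + (-1)^1*29 + (-1)^2*6 + (-1)^3*5 + (-1)^4*29 + (-1)^5*6
= (9) + (-29) + (6) + (-5) + (29) + (-6)
= 4

4


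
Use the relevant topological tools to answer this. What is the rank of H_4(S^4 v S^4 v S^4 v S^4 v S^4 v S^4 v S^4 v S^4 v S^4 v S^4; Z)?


For a wedge of spheres, H_k (k>0) is free on one generator per sphere of dimension k.
Spheres of dimension 4: count = 10.
b_4 = 10

10


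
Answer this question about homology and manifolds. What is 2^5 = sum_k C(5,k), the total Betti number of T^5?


b_k(T^5) = C(5,k), so the sum over k is sum_k C(5,k) = 2^5.
Total = 2^5 = 32

32


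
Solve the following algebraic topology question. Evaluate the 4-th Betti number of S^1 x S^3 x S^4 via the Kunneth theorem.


Each S^d has Poincare polynomial 1 + t^d.
The product S^1 x S^3 x S^4 has Poincare polynomial prod(1+t^d_i).
Expanding: b_0=1, b_1=1, b_3=1, b_4=2, b_5=1, b_7=1, b_8=1.
b_4 = 2

2


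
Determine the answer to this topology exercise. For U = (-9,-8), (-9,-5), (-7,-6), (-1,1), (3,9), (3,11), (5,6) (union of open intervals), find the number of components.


Sort and merge overlapping open intervals.
Merged: (-9,-5), (-1,1), (3,11).
Number of components = 3

3


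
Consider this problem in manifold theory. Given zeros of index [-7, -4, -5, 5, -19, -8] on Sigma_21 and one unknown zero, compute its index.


Poincare-Hopf: sum of indices = chi(M).
chi(Sigma_21) = 2 - 2*21 = -40.
Sum of known indices = -38.
x = chi - (sum known) = -40 - (-38) = -2

-2


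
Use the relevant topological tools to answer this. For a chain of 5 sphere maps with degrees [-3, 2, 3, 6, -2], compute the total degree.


Degree is multiplicative: deg(composition) = product of degrees.
= (-3) * (2) * (3) * (6) * (-2) = 216

216


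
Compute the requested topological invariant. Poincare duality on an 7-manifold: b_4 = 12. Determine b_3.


Poincare duality for closed orientable n-manifolds: b_k = b_{n-k}.
Here n = 7, so b_3 = b_4 = 12

12


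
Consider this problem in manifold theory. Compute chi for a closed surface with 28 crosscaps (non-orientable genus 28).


For a non-orientable closed surface with k crosscaps: chi = 2 - k.
Here k = 28.
chi = 2 - 28 = -26

-26


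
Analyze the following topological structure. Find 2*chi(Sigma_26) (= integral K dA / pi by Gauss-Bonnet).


Gauss-Bonnet: integral K dA = 2*pi*chi(M).
chi(Sigma_26) = 2 - 2*26 = -50.
(integral K dA)/pi = 2*chi = 2*(-50) = -100

-100


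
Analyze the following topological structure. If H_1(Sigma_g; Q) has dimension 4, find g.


For a closed orientable surface: b_1 = 2g.
4 = 2g
g = 4 / 2 = 2

2


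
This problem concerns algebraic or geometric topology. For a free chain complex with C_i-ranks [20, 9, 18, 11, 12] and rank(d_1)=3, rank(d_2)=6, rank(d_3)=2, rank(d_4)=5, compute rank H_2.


rank H_k = rank(ker d_k) - rank(im d_{k+1}).
rank(ker d_2) = rank(C_2) - rank(d_2) = 18 - 6 = 12.
rank(im d_{2+1}) = 2.
rank H_2 = 12 - 2 = 10

10


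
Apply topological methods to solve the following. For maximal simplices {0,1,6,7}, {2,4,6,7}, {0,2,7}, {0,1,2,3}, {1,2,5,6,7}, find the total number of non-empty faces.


Each maximal simplex on m vertices has 2^m - 1 nonempty faces.
Take the union (dedupe shared faces).
Total distinct faces = 58

58


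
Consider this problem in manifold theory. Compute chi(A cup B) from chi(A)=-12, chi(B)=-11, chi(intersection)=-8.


chi(A cup B) = chi(A) + chi(B) - chi(A cap B)
= -12 + (-11) - (-8)
= -15

-15


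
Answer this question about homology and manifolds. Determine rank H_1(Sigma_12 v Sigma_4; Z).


For a wedge: H_1(A v B) = H_1(A) + H_1(B).
b_1(Sigma_12) = 24, b_1(Sigma_4) = 8.
b_1 = 24 + 8 = 32

32


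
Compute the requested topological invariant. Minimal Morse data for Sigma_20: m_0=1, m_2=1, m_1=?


A perfect Morse function has m_k = b_k.
For Sigma_20: b_0=1, b_1=2g=40, b_2=1.
Saddles m_1 = 2g = 40

40


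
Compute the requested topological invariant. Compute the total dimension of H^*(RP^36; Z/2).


H^k(RP^36; Z/2) = Z/2 for each 0 <= k <= 36.
Total dimension = 36 + 1 = 37

37


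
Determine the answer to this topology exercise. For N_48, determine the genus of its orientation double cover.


chi(N_48) = 2 - 48 = -46.
Double cover: chi(Sigma_g) = 2 * chi(N_48) = 2*(-46) = -92.
2 - 2g = -92, so g = (2 - (-92))/2 = 94/2 = 47

47


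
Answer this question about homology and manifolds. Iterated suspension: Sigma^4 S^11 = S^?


Each suspension raises dimension by 1: Sigma S^n = S^{n+1}.
Sigma^4 S^11 = S^{11+4} = S^15

15


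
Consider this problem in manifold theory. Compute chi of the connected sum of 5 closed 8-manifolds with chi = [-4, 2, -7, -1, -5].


For n-manifolds: chi(A#B) = chi(A) + chi(B) - chi(S^8).
chi(S^8) = 1 + (-1)^8 = 2.
chi(#) = (sum chi_i) - (5-1)*chi(S^8) = -15 - 4*2 = -23

-23


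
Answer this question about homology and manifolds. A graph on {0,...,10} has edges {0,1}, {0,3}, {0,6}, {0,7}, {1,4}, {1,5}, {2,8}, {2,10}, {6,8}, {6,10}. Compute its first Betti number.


b_1 = E - V + (number of components).
E = 10, V = 11, components = 2.
b_1 = 10 - 11 + 2 = 1

1


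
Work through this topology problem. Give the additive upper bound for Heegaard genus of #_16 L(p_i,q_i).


Heegaard genus satisfies g(A#B) <= g(A) + g(B).
Each lens space has g = 1.
Upper bound: 16 * 1 = 16

16


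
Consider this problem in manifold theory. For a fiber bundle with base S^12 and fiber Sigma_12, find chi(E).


chi(S^12) = 2 (n even), chi(Sigma_12) = 2 - 2*12 = -22.
chi(E) = 2 * (-22) = -44

-44


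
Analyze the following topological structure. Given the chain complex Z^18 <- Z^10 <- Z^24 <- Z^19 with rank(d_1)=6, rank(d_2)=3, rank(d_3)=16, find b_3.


rank H_k = rank(ker d_k) - rank(im d_{k+1}).
rank(ker d_3) = rank(C_3) - rank(d_3) = 19 - 16 = 3.
rank(im d_{3+1}) = 0.
rank H_3 = 3 - 0 = 3

3


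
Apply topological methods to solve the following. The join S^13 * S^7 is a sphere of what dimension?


Join of spheres: S^m * S^n = S^{m+n+1}.
dim = 13 + 7 + 1 = 21

21


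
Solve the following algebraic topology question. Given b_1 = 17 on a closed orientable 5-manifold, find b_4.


Poincare duality for closed orientable n-manifolds: b_k = b_{n-k}.
Here n = 5, so b_4 = b_1 = 17

17


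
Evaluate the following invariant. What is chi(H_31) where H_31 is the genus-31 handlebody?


A genus-g handlebody deformation retracts to a wedge of g circles.
chi(vee_g S^1) = 1 - g.
chi(H_31) = 1 - 31 = -30

-30


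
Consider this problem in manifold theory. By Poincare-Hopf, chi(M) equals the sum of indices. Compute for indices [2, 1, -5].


Poincare-Hopf: chi(M) = sum of indices of zeros.
chi = (2) + (1) + (-5) = -2

-2


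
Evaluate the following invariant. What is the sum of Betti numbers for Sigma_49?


For Sigma_49: b_0 = 1, b_1 = 2g = 98, b_2 = 1.
Total = 1 + 98 + 1 = 100

100


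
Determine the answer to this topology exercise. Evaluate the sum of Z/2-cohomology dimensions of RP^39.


H^k(RP^39; Z/2) = Z/2 for each 0 <= k <= 39.
Total dimension = 39 + 1 = 40

40


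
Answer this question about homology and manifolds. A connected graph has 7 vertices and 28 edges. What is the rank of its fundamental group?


For a connected graph: rank(pi_1) = b_1 = E - V + 1 = 1 - chi.
chi = V - E = 7 - 28 = -21.
rank = 1 - (-21) = 28 - 7 + 1 = 22

22


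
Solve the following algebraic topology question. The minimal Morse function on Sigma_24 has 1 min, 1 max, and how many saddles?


A perfect Morse function has m_k = b_k.
For Sigma_24: b_0=1, b_1=2g=48, b_2=1.
Saddles m_1 = 2g = 48

48


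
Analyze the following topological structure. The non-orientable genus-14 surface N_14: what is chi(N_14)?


For a non-orientable closed surface with k crosscaps: chi = 2 - k.
Here k = 14.
chi = 2 - 14 = -12

-12


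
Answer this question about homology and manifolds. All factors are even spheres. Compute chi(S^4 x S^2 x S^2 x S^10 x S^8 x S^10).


chi is multiplicative: chi(X x Y) = chi(X) chi(Y).
Each even-dim sphere has chi = 2. There are 6 factors.
chi = 2^6 = 64

64


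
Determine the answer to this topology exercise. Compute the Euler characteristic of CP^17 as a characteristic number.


For any closed oriented manifold, <e(TM),[M]> = chi(M).
chi(CP^17) = 17+1 = 18

18


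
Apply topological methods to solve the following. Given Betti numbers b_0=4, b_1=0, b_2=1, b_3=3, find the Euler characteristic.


chi = sum_k (-1)^k b_k.
= (4) + (0) + (1) + (-3)
= 2

2


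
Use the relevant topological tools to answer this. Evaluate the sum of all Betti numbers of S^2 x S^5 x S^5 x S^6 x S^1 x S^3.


Total Betti number is multiplicative under products.
Each S^d (d>=1) has total Betti number 2.
There are 6 sphere factors.
Total = 2^6 = 64

64


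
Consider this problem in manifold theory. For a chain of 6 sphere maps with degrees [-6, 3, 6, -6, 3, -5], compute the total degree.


Degree is multiplicative: deg(composition) = product of degrees.
= (-6) * (3) * (6) * (-6) * (3) * (-5) = -9720

-9720


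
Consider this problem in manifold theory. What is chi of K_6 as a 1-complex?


K_6: V = 6, E = C(6,2) = 15.
chi = V - E = 6 - 15 = -9

-9


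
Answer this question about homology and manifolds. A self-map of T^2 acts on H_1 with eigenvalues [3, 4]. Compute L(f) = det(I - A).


For a torus self-map: L(f) = det(I - A) where A acts on H_1.
L(f) = (1-3) * (1-4) = -2 * -3 = 6

6


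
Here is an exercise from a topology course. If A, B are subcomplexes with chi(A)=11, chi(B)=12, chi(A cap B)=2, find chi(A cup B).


chi(A cup B) = chi(A) + chi(B) - chi(A cap B)
= 11 + (12) - (2)
= 21

21


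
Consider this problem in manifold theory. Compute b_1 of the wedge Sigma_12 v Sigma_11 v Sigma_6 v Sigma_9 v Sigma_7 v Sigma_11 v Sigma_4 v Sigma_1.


For a wedge X v Y: reduced H_k(X v Y) = H_k(X) + H_k(Y).
Each Sigma_g contributes b_1 = 2g.
b_1 = 24 + 22 + 12 + 18 + 14 + 22 + 8 + 2 = 122

122


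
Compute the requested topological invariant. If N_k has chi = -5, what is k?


chi = 2 - k for closed non-orientable surfaces with k crosscaps.
-5 = 2 - k
k = 2 - (-5) = 7

7


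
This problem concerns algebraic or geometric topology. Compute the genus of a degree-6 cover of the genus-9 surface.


For an n-sheeted cover: chi(E) = n * chi(B).
chi(Sigma_9) = 2 - 2*9 = -16.
chi(E) = 6 * (-16) = -96.
genus(E) = (2 - chi(E))/2 = (2 - (-96))/2 = 98/2 = 49

49


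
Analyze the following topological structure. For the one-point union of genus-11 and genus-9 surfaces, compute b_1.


For a wedge: H_1(A v B) = H_1(A) + H_1(B).
b_1(Sigma_11) = 22, b_1(Sigma_9) = 18.
b_1 = 22 + 18 = 40

40


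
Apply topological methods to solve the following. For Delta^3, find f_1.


Delta^3 has 3+1 vertices. A 1-face is a choice of 1+1 vertices.
f_1 = C(3+1, 1+1) = C(4,2) = 6

6


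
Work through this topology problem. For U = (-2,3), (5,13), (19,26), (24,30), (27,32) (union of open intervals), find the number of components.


Sort and merge overlapping open intervals.
Merged: (-2,3), (5,13), (19,32).
Number of components = 3

3


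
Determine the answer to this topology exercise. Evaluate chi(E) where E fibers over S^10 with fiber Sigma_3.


chi(S^10) = 2 (n even), chi(Sigma_3) = 2 - 2*3 = -4.
chi(E) = 2 * (-4) = -8

-8


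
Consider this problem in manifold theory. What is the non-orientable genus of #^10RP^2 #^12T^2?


Since a >= 1, the sum is non-orientable; each T^2 can be replaced by RP^2 # RP^2 (since T^2#RP^2 = 3RP^2).
Total crosscaps k = 10 + 2*12 = 34.
Check via chi: chi = 10*1 + 12*0 - (10+12-1)*2 = -32 = 2 - k = -32. Consistent.

34


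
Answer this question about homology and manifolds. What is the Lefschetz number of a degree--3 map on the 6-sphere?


On S^6: L(f) = tr(f_0*) + (-1)^6 tr(f_6*) = 1 + (-1)^6 * deg(f).
L(f) = 1 + (-1)^6 * -3 = 1 + -3 = -2

-2


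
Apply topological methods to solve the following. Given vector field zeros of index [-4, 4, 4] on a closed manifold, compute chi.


Poincare-Hopf: chi(M) = sum of indices of zeros.
chi = (-4) + (4) + (4) = 4

4
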